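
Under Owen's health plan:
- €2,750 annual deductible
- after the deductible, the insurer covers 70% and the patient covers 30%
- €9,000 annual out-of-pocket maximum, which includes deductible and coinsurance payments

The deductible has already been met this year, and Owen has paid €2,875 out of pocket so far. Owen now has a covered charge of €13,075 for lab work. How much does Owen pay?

The deductible is already satisfied, so the full bill goes to coinsurance.
Coinsurance: €13,075 × 30% = €3,922.50.
Cumulative spending €2,875 + €3,922.50 = €6,797.50 stays under the €9,000 maximum.

€3,922.50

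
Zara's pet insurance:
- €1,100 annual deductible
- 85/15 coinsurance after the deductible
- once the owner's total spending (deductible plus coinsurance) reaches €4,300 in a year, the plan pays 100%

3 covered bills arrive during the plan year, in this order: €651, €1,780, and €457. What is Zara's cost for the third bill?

€68.55

Claim 1 — €651: fully absorbed by the deductible. Owner owes €651 (running OOP €651).
Claim 2 — €1,780: deductible takes €449, €1,331 remains; owner's 15% is €199.65. Cost to owner: €648.65. OOP to date €1,299.65.
Claim 3 — €457: deductible met; 15% of €457 = €68.55. Owner owes €68.55 (running OOP €1,368.20).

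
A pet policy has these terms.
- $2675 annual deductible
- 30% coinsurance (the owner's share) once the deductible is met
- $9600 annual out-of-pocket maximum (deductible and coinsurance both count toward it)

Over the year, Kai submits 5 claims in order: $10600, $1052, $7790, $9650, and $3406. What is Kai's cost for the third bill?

#1 ($10600): $2675 to deductible, leaving $7925; 30% of $7925 = $2377.50. Owner pays $5052.50; OOP now $5052.50.
#2 ($1052): 30% coinsurance on $1052 = $315.60. Owner pays $315.60; OOP now $5368.10.
#3 ($7790): 30% coinsurance on $7790 = $2337. Owner owes $2337 (running OOP $7705.10).

$2337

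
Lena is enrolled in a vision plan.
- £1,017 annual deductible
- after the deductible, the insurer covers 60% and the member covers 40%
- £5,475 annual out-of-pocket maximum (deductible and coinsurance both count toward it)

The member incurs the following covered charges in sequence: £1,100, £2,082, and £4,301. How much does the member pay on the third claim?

Bill 1, £1,100: £1,017 to deductible, leaving £83; 40% of £83 = £33.20. Cost to member: £1,050.20. OOP to date £1,050.20.
Bill 2, £2,082: deductible already satisfied, so member's share is 40% × £2,082 = £832.80. Member pays £832.80; OOP now £1,883.
Bill 3, £4,301: deductible already satisfied, so member's share is 40% × £4,301 = £1,720.40. Member pays £1,720.40; OOP now £3,603.40.

£1,720.40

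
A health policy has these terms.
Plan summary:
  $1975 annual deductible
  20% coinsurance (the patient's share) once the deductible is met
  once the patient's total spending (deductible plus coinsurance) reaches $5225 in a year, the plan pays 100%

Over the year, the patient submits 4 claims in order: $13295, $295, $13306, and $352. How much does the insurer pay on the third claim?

$12379

Claim 1 ($13295): deductible takes $1975, $11320 remains; patient's 20% is $2264. Cost to patient: $4239. OOP to date $4239. Insurer: $13295 − $4239 = $9056.
Claim 2 ($295): 20% coinsurance on $295 = $59. Patient owes $59 (running OOP $4298). Plan pays $295 − $59 = $236.
Claim 3 ($13306): 20% coinsurance on $13306 = $2661.20. OOP would hit $6959.20 > $5225, so the cap limits the patient to $5225 − $4298 = $927. Insurer: $13306 − $927 = $12379.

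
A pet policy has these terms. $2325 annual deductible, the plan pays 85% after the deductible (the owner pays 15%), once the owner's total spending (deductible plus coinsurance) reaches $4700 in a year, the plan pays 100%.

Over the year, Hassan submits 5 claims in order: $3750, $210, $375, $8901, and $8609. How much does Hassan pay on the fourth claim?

Bill 1, $3750: $2325 to deductible, leaving $1425; 15% of $1425 = $213.75. Owner owes $2538.75 (running OOP $2538.75).
Bill 2, $210: deductible met; 15% of $210 = $31.50. Owner owes $31.50 (running OOP $2570.25).
Bill 3, $375: deductible met; 15% of $375 = $56.25. Owner pays $56.25; OOP now $2626.50.
Bill 4, $8901: deductible met; 15% of $8901 = $1335.15. Owner pays $1335.15; OOP now $3961.65.

$1335.15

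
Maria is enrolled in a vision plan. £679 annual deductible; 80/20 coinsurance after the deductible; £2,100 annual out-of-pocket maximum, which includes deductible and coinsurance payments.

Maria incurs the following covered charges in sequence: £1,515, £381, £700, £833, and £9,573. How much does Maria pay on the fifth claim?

#1 (£1,515): £679 to deductible, leaving £836; 20% of £836 = £167.20. Member owes £846.20 (running OOP £846.20).
#2 (£381): 20% coinsurance on £381 = £76.20. Cost to member: £76.20. OOP to date £922.40.
#3 (£700): deductible already satisfied, so member's share is 20% × £700 = £140. Member owes £140 (running OOP £1,062.40).
#4 (£833): deductible met; 20% of £833 = £166.60. Cost to member: £166.60. OOP to date £1,229.
#5 (£9,573): 20% coinsurance on £9,573 = £1,914.60. OOP would hit £3,143.60 > £2,100, so the cap limits the member to £2,100 − £1,229 = £871.

£871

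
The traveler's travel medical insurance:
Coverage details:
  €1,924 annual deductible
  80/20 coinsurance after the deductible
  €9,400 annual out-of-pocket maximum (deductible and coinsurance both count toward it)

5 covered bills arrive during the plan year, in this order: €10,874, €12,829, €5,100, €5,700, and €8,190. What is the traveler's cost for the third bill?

€1,020

Bill 1, €10,874: €1,924 to deductible, leaving €8,950; 20% of €8,950 = €1,790. Cost to traveler: €3,714. OOP to date €3,714.
Bill 2, €12,829: 20% coinsurance on €12,829 = €2,565.80. Cost to traveler: €2,565.80. OOP to date €6,279.80.
Bill 3, €5,100: deductible already satisfied, so traveler's share is 20% × €5,100 = €1,020. Traveler pays €1,020; OOP now €7,299.80.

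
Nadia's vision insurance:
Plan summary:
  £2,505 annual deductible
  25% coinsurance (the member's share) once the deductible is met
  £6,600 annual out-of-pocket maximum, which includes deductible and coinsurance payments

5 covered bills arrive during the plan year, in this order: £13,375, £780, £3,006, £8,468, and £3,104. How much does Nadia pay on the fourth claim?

Claim 1 — £13,375: £2,505 finishes the deductible; £10,870 goes to coinsurance; 25% of £10,870 = £2,717.50. Cost to member: £5,222.50. OOP to date £5,222.50.
Claim 2 — £780: deductible already satisfied, so member's share is 25% × £780 = £195. Member owes £195 (running OOP £5,417.50).
Claim 3 — £3,006: 25% coinsurance on £3,006 = £751.50. Member pays £751.50; OOP now £6,169.
Claim 4 — £8,468: deductible already satisfied, so member's share is 25% × £8,468 = £2,117. That would push OOP to £8,286, over the £6,600 cap, so member pays £6,600 − £6,169 = £431.

£431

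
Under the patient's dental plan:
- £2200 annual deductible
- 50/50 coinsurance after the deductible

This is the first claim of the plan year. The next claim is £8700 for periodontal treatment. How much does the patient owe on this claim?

£5450

The full £2200 deductible is still open; £2200 of this bill applies to it.
The remaining £6500 (= £8700 − £2200) moves to coinsurance.
50% of £6500 = £3250 falls to the patient.
That puts the patient's cost at £2200 + £3250 = £5450.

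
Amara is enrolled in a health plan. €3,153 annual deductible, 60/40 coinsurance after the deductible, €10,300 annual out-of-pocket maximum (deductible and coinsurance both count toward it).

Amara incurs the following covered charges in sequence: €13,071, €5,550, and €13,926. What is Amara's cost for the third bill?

#1 (€13,071): deductible takes €3,153, €9,918 remains; patient's 40% is €3,967.20. Patient owes €7,120.20 (running OOP €7,120.20).
#2 (€5,550): deductible already satisfied, so patient's share is 40% × €5,550 = €2,220. Cost to patient: €2,220. OOP to date €9,340.20.
#3 (€13,926): deductible met; 40% of €13,926 = €5,570.40. OOP would hit €14,910.60 > €10,300, so the cap limits the patient to €10,300 − €9,340.20 = €959.80.

€959.80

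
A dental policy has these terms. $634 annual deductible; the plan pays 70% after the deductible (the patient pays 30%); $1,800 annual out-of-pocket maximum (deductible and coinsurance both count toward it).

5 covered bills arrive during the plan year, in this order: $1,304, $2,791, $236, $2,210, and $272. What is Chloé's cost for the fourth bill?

Claim 1 ($1,304): deductible takes $634, $670 remains; patient's 30% is $201. Patient owes $835 (running OOP $835).
Claim 2 ($2,791): 30% coinsurance on $2,791 = $837.30. Patient owes $837.30 (running OOP $1,672.30).
Claim 3 ($236): deductible already satisfied, so patient's share is 30% × $236 = $70.80. Patient pays $70.80; OOP now $1,743.10.
Claim 4 ($2,210): deductible met; 30% of $2,210 = $663. Adding that to $1,743.10 gives $2,406.10, past the $1,800 cap; patient pays only $1,800 − $1,743.10 = $56.90.

$56.90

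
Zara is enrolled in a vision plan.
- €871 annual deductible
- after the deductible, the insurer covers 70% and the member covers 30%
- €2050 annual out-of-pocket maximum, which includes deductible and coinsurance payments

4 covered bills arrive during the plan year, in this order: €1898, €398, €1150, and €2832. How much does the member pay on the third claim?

€345

Claim 1 (€1898): €871 finishes the deductible; €1027 goes to coinsurance; 30% of €1027 = €308.10. Cost to member: €1179.10. OOP to date €1179.10.
Claim 2 (€398): deductible already satisfied, so member's share is 30% × €398 = €119.40. Member owes €119.40 (running OOP €1298.50).
Claim 3 (€1150): deductible already satisfied, so member's share is 30% × €1150 = €345. Cost to member: €345. OOP to date €1643.50.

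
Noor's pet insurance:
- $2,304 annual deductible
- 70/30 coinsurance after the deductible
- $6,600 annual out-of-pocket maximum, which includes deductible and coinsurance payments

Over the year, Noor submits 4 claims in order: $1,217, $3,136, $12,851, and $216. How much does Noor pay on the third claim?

Claim 1 — $1,217: all of it applies to the deductible. Owner owes $1,217 (running OOP $1,217).
Claim 2 — $3,136: $1,087 to deductible, leaving $2,049; 30% of $2,049 = $614.70. Cost to owner: $1,701.70. OOP to date $2,918.70.
Claim 3 — $12,851: 30% coinsurance on $12,851 = $3,855.30. That would push OOP to $6,774, over the $6,600 cap, so owner pays $6,600 − $2,918.70 = $3,681.30.

$3,681.30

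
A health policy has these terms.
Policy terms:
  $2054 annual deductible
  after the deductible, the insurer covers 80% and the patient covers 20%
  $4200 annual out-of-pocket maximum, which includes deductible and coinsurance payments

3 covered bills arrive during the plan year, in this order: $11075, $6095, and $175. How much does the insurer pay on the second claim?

Claim 1 — $11075: $2054 to deductible, leaving $9021; 20% of $9021 = $1804.20. Patient pays $3858.20; OOP now $3858.20. Insurer: $11075 − $3858.20 = $7216.80.
Claim 2 — $6095: deductible already satisfied, so patient's share is 20% × $6095 = $1219. OOP would hit $5077.20 > $4200, so the cap limits the patient to $4200 − $3858.20 = $341.80. Plan pays $6095 − $341.80 = $5753.20.

$5753.20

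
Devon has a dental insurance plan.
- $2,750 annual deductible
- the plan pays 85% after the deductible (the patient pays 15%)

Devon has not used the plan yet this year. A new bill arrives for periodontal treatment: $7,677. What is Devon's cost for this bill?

$3,489.05

The full $2,750 deductible is still open; $2,750 of this bill applies to it.
After the $2,750 deductible portion, $7,677 − $2,750 = $4,927 is subject to coinsurance.
15% of $4,927 = $739.05 falls to the patient.
Patient responsibility: $2,750 + $739.05 = $3,489.05.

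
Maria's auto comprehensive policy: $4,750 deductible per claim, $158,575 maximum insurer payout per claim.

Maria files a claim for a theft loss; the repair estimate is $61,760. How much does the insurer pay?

Subtract the deductible: $61,760 − $4,750 = $57,010.
$57,010 is within the $158,575 limit, so the insurer pays $57,010.

$57,010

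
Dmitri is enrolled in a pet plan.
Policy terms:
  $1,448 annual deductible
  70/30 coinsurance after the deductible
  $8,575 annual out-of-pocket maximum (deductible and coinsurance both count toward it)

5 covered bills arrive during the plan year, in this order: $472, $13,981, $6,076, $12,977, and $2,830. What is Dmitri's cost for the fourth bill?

#1 ($472): fully absorbed by the deductible. Cost to owner: $472. OOP to date $472.
#2 ($13,981): deductible takes $976, $13,005 remains; coinsurance $13,005 × 30% = $3,901.50. Cost to owner: $4,877.50. OOP to date $5,349.50.
#3 ($6,076): deductible already satisfied, so owner's share is 30% × $6,076 = $1,822.80. Owner owes $1,822.80 (running OOP $7,172.30).
#4 ($12,977): 30% coinsurance on $12,977 = $3,893.10. OOP would hit $11,065.40 > $8,575, so the cap limits the owner to $8,575 − $7,172.30 = $1,402.70.

$1,402.70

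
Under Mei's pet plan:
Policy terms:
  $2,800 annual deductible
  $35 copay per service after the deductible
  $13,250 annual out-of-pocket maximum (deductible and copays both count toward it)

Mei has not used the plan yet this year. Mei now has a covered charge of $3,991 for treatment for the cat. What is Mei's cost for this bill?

$2,835

Deductible not yet touched, so the first $2,800 of the bill goes to the deductible.
The remaining $1,191 (= $3,991 − $2,800) moves to the copay.
Copay on this service: $35.
Owner responsibility before any cap: $2,800 + $35 = $2,835.
Cumulative spending $0 + $2,835 = $2,835 stays under the $13,250 maximum.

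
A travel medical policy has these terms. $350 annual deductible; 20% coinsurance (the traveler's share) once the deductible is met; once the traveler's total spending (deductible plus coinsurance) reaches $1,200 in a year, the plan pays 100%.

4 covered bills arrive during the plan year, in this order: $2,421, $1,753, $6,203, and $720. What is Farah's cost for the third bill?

Claim 1 ($2,421): $350 to deductible, leaving $2,071; 20% of $2,071 = $414.20. Cost to traveler: $764.20. OOP to date $764.20.
Claim 2 ($1,753): deductible already satisfied, so traveler's share is 20% × $1,753 = $350.60. Traveler owes $350.60 (running OOP $1,114.80).
Claim 3 ($6,203): 20% coinsurance on $6,203 = $1,240.60. OOP would hit $2,355.40 > $1,200, so the cap limits the traveler to $1,200 − $1,114.80 = $85.20.

$85.20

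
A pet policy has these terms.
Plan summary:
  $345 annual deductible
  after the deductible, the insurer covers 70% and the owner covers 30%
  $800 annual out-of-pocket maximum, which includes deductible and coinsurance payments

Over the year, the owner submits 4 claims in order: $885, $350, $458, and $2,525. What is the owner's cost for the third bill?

Claim 1 ($885): $345 finishes the deductible; $540 goes to coinsurance; 30% of $540 = $162. Owner pays $507; OOP now $507.
Claim 2 ($350): deductible met; 30% of $350 = $105. Owner pays $105; OOP now $612.
Claim 3 ($458): 30% coinsurance on $458 = $137.40. Owner pays $137.40; OOP now $749.40.

$137.40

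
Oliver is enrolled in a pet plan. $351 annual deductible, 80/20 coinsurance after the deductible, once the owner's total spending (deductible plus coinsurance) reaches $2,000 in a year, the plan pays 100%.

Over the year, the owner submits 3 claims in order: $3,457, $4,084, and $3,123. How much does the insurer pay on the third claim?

$2,912

#1 ($3,457): deductible takes $351, $3,106 remains; 20% of $3,106 = $621.20. Owner owes $972.20 (running OOP $972.20). Insurer: $3,457 − $972.20 = $2,484.80.
#2 ($4,084): 20% coinsurance on $4,084 = $816.80. Owner owes $816.80 (running OOP $1,789). Insurer: $4,084 − $816.80 = $3,267.20.
#3 ($3,123): deductible met; 20% of $3,123 = $624.60. That would push OOP to $2,413.60, over the $2,000 cap, so owner pays $2,000 − $1,789 = $211. Insurer: $3,123 − $211 = $2,912.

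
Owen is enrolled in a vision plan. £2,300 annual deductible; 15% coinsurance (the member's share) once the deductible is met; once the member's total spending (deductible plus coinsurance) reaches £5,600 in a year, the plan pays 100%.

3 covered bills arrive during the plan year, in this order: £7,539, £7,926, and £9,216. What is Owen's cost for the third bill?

£1,325.25

Bill 1, £7,539: £2,300 finishes the deductible; £5,239 goes to coinsurance; 15% of £5,239 = £785.85. Cost to member: £3,085.85. OOP to date £3,085.85.
Bill 2, £7,926: deductible already satisfied, so member's share is 15% × £7,926 = £1,188.90. Member pays £1,188.90; OOP now £4,274.75.
Bill 3, £9,216: 15% coinsurance on £9,216 = £1,382.40. Adding that to £4,274.75 gives £5,657.15, past the £5,600 cap; member pays only £5,600 − £4,274.75 = £1,325.25.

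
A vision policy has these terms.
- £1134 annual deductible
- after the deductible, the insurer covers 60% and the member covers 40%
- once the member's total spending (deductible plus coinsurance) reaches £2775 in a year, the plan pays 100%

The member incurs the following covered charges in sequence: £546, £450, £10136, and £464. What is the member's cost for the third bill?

Claim 1 — £546: all of it applies to the deductible. Member owes £546 (running OOP £546).
Claim 2 — £450: fully absorbed by the deductible. Member owes £450 (running OOP £996).
Claim 3 — £10136: deductible takes £138, £9998 remains; member's 40% is £3999.20. Deductible plus coinsurance: £138 + £3999.20 = £4137.20. That would push OOP to £5133.20, over the £2775 cap, so member pays £2775 − £996 = £1779.

£1779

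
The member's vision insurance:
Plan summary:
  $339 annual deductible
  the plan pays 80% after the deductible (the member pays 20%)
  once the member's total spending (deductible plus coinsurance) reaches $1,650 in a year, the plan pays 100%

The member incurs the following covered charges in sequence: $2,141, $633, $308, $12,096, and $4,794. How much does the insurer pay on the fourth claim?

$11,333.60

#1 ($2,141): $339 finishes the deductible; $1,802 goes to coinsurance; member's 20% is $360.40. Member pays $699.40; OOP now $699.40. Plan pays $2,141 − $699.40 = $1,441.60.
#2 ($633): 20% coinsurance on $633 = $126.60. Cost to member: $126.60. OOP to date $826. Plan pays $633 − $126.60 = $506.40.
#3 ($308): deductible already satisfied, so member's share is 20% × $308 = $61.60. Member owes $61.60 (running OOP $887.60). Insurer: $308 − $61.60 = $246.40.
#4 ($12,096): deductible met; 20% of $12,096 = $2,419.20. Adding that to $887.60 gives $3,306.80, past the $1,650 cap; member pays only $1,650 − $887.60 = $762.40. Insurer: $12,096 − $762.40 = $11,333.60.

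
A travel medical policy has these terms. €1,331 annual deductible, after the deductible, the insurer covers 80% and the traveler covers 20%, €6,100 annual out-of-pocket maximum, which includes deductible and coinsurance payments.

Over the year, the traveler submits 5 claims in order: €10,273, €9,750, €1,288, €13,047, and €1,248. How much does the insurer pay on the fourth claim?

€12,274

Claim 1 — €10,273: €1,331 to deductible, leaving €8,942; coinsurance €8,942 × 20% = €1,788.40. Cost to traveler: €3,119.40. OOP to date €3,119.40. Insurer: €10,273 − €3,119.40 = €7,153.60.
Claim 2 — €9,750: deductible already satisfied, so traveler's share is 20% × €9,750 = €1,950. Cost to traveler: €1,950. OOP to date €5,069.40. Plan pays €9,750 − €1,950 = €7,800.
Claim 3 — €1,288: deductible met; 20% of €1,288 = €257.60. Cost to traveler: €257.60. OOP to date €5,327. Plan pays €1,288 − €257.60 = €1,030.40.
Claim 4 — €13,047: deductible already satisfied, so traveler's share is 20% × €13,047 = €2,609.40. Adding that to €5,327 gives €7,936.40, past the €6,100 cap; traveler pays only €6,100 − €5,327 = €773. Plan pays €13,047 − €773 = €12,274.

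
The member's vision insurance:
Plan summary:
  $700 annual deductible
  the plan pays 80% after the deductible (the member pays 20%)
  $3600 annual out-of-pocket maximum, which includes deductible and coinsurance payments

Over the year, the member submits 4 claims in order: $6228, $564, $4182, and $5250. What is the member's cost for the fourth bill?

Bill 1, $6228: $700 finishes the deductible; $5528 goes to coinsurance; member's 20% is $1105.60. Member pays $1805.60; OOP now $1805.60.
Bill 2, $564: deductible already satisfied, so member's share is 20% × $564 = $112.80. Member owes $112.80 (running OOP $1918.40).
Bill 3, $4182: deductible already satisfied, so member's share is 20% × $4182 = $836.40. Cost to member: $836.40. OOP to date $2754.80.
Bill 4, $5250: deductible met; 20% of $5250 = $1050. That would push OOP to $3804.80, over the $3600 cap, so member pays $3600 − $2754.80 = $845.20.

$845.20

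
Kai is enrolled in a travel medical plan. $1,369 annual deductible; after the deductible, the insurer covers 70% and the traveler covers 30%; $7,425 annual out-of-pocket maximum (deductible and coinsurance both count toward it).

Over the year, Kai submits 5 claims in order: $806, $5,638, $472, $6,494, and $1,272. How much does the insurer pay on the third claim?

Bill 1, $806: fully absorbed by the deductible. Traveler owes $806 (running OOP $806). Insurer: $806 − $806 = $0.
Bill 2, $5,638: deductible takes $563, $5,075 remains; 30% of $5,075 = $1,522.50. Traveler owes $2,085.50 (running OOP $2,891.50). Insurer: $5,638 − $2,085.50 = $3,552.50.
Bill 3, $472: deductible already satisfied, so traveler's share is 30% × $472 = $141.60. Traveler pays $141.60; OOP now $3,033.10. Plan pays $472 − $141.60 = $330.40.

$330.40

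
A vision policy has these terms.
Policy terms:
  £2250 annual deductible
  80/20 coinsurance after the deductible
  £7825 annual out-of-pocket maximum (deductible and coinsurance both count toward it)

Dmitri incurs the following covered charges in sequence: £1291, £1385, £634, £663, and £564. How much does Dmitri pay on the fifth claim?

Bill 1, £1291: fully absorbed by the deductible. Cost to member: £1291. OOP to date £1291.
Bill 2, £1385: £959 finishes the deductible; £426 goes to coinsurance; coinsurance £426 × 20% = £85.20. Member pays £1044.20; OOP now £2335.20.
Bill 3, £634: deductible met; 20% of £634 = £126.80. Member owes £126.80 (running OOP £2462).
Bill 4, £663: 20% coinsurance on £663 = £132.60. Member owes £132.60 (running OOP £2594.60).
Bill 5, £564: 20% coinsurance on £564 = £112.80. Member owes £112.80 (running OOP £2707.40).

£112.80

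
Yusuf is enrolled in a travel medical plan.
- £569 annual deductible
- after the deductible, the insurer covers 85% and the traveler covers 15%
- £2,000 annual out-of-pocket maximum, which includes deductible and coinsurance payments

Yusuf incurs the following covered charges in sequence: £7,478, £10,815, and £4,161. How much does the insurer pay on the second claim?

£10,420.35

Bill 1, £7,478: £569 finishes the deductible; £6,909 goes to coinsurance; coinsurance £6,909 × 15% = £1,036.35. Cost to traveler: £1,605.35. OOP to date £1,605.35. Plan pays £7,478 − £1,605.35 = £5,872.65.
Bill 2, £10,815: 15% coinsurance on £10,815 = £1,622.25. Adding that to £1,605.35 gives £3,227.60, past the £2,000 cap; traveler pays only £2,000 − £1,605.35 = £394.65. Insurer: £10,815 − £394.65 = £10,420.35.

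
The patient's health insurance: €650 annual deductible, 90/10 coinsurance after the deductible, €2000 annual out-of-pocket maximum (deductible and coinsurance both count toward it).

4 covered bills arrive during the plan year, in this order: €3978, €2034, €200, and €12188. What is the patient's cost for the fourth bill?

€793.80

#1 (€3978): deductible takes €650, €3328 remains; patient's 10% is €332.80. Cost to patient: €982.80. OOP to date €982.80.
#2 (€2034): deductible already satisfied, so patient's share is 10% × €2034 = €203.40. Cost to patient: €203.40. OOP to date €1186.20.
#3 (€200): deductible met; 10% of €200 = €20. Cost to patient: €20. OOP to date €1206.20.
#4 (€12188): 10% coinsurance on €12188 = €1218.80. That would push OOP to €2425, over the €2000 cap, so patient pays €2000 − €1206.20 = €793.80.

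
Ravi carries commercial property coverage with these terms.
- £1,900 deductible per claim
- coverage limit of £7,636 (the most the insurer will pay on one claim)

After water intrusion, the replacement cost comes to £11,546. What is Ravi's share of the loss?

£3,910

Subtract the deductible: £11,546 − £1,900 = £9,646.
Since £9,646 > £7,636, the payout is capped at £7,636.
Business's share is the uncovered remainder: £11,546 − £7,636 = £3,910.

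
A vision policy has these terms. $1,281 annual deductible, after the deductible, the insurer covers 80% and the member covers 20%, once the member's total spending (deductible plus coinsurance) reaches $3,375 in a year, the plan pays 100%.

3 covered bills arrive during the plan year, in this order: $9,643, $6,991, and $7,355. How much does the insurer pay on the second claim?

Bill 1, $9,643: deductible takes $1,281, $8,362 remains; 20% of $8,362 = $1,672.40. Member pays $2,953.40; OOP now $2,953.40. Plan pays $9,643 − $2,953.40 = $6,689.60.
Bill 2, $6,991: deductible met; 20% of $6,991 = $1,398.20. OOP would hit $4,351.60 > $3,375, so the cap limits the member to $3,375 − $2,953.40 = $421.60. Plan pays $6,991 − $421.60 = $6,569.40.

$6,569.40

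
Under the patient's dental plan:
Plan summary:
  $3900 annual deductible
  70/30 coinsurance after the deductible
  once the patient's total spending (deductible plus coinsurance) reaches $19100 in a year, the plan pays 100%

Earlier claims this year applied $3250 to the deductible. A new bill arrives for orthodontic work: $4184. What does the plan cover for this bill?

Remaining deductible: $3900 − $3250 = $650.
That leaves $4184 − $650 = $3534 for coinsurance.
Coinsurance: $3534 × 30% = $1060.20.
Patient responsibility before any cap: $650 + $1060.20 = $1710.20.
Cumulative spending $3250 + $1710.20 = $4960.20 stays under the $19100 maximum.
Insurer pays the balance: $4184 − $1710.20 = $2473.80.

$2473.80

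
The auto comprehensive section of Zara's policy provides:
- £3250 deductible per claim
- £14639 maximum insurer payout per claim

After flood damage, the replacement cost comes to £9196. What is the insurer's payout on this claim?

£5946

After the deductible, £9196 − £3250 = £5946 remains.
£5946 ≤ £14639, so the limit doesn't bind; insurer pays £5946.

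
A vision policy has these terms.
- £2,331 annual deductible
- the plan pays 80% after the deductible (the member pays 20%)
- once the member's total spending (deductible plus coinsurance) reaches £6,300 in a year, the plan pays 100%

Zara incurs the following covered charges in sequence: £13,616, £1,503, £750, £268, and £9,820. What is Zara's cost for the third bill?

Claim 1 — £13,616: deductible takes £2,331, £11,285 remains; coinsurance £11,285 × 20% = £2,257. Cost to member: £4,588. OOP to date £4,588.
Claim 2 — £1,503: deductible already satisfied, so member's share is 20% × £1,503 = £300.60. Cost to member: £300.60. OOP to date £4,888.60.
Claim 3 — £750: deductible met; 20% of £750 = £150. Member pays £150; OOP now £5,038.60.

£150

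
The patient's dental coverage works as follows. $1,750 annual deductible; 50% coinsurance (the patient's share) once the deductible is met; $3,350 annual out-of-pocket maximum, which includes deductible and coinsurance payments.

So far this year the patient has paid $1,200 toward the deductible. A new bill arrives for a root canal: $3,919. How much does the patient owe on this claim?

Remaining deductible: $1,750 − $1,200 = $550.
After the $550 deductible portion, $3,919 − $550 = $3,369 is subject to coinsurance.
Patient's 50% share of $3,369 is $1,684.50.
That puts the patient's cost at $550 + $1,684.50 = $2,234.50 before any cap.
Adding $2,234.50 to the $1,200 already spent would give $3,434.50, which exceeds the $3,350 cap; the patient pays just $3,350 − $1,200 = $2,150.

$2,150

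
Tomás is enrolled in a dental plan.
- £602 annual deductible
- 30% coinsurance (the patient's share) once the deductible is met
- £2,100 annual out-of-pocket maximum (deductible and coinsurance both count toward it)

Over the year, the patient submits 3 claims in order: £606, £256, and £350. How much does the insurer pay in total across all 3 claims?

Bill 1, £606: deductible takes £602, £4 remains; 30% of £4 = £1.20. Patient pays £603.20; OOP now £603.20. Insurer: £606 − £603.20 = £2.80.
Bill 2, £256: 30% coinsurance on £256 = £76.80. Patient pays £76.80; OOP now £680. Plan pays £256 − £76.80 = £179.20.
Bill 3, £350: deductible already satisfied, so patient's share is 30% × £350 = £105. Patient pays £105; OOP now £785. Plan pays £350 − £105 = £245.
Insurer total = bills − patient's total = £1,212 − £785 = £427.

£427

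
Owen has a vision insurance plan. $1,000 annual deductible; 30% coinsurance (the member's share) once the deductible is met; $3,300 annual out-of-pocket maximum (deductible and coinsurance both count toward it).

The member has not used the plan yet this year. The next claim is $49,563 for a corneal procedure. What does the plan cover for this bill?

Nothing has been paid toward the $1,000 deductible, so the first $1,000 of this charge is applied there.
The remaining $48,563 (= $49,563 − $1,000) moves to coinsurance.
30% of $48,563 = $14,568.90 falls to the member.
So the member owes $1,000 + $14,568.90 = $15,568.90 before any cap.
Year-to-date out-of-pocket would reach $0 + $15,568.90 = $15,568.90, above the $3,300 maximum, so the member pays only $3,300 − $0 = $3,300.
The plan picks up $49,563 − $3,300 = $46,263.

$46,263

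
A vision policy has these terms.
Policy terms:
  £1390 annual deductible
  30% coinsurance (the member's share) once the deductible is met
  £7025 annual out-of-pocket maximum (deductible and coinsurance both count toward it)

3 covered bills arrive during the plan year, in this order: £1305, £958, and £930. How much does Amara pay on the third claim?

£279

#1 (£1305): entire amount goes to the deductible. Member owes £1305 (running OOP £1305).
#2 (£958): deductible takes £85, £873 remains; member's 30% is £261.90. Member owes £346.90 (running OOP £1651.90).
#3 (£930): 30% coinsurance on £930 = £279. Cost to member: £279. OOP to date £1930.90.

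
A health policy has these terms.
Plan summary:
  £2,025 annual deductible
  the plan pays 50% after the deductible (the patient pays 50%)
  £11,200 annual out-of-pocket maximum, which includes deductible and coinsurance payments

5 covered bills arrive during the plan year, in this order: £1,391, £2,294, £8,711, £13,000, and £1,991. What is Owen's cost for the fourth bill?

£3,989.50

#1 (£1,391): all of it applies to the deductible. Cost to patient: £1,391. OOP to date £1,391.
#2 (£2,294): £634 to deductible, leaving £1,660; coinsurance £1,660 × 50% = £830. Patient pays £1,464; OOP now £2,855.
#3 (£8,711): 50% coinsurance on £8,711 = £4,355.50. Cost to patient: £4,355.50. OOP to date £7,210.50.
#4 (£13,000): deductible already satisfied, so patient's share is 50% × £13,000 = £6,500. Adding that to £7,210.50 gives £13,710.50, past the £11,200 cap; patient pays only £11,200 − £7,210.50 = £3,989.50.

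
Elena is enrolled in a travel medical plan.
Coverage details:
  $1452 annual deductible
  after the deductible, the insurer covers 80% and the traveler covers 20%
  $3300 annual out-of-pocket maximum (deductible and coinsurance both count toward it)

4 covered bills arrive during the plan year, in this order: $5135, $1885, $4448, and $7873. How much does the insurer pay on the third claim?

$3713.60

Bill 1, $5135: $1452 finishes the deductible; $3683 goes to coinsurance; 20% of $3683 = $736.60. Traveler pays $2188.60; OOP now $2188.60. Plan pays $5135 − $2188.60 = $2946.40.
Bill 2, $1885: deductible met; 20% of $1885 = $377. Cost to traveler: $377. OOP to date $2565.60. Insurer: $1885 − $377 = $1508.
Bill 3, $4448: deductible met; 20% of $4448 = $889.60. OOP would hit $3455.20 > $3300, so the cap limits the traveler to $3300 − $2565.60 = $734.40. Insurer: $4448 − $734.40 = $3713.60.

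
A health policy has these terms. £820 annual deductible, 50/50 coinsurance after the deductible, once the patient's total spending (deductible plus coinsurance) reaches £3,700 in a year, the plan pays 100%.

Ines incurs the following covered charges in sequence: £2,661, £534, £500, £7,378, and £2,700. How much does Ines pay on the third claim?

£250

Claim 1 — £2,661: £820 to deductible, leaving £1,841; coinsurance £1,841 × 50% = £920.50. Cost to patient: £1,740.50. OOP to date £1,740.50.
Claim 2 — £534: deductible met; 50% of £534 = £267. Patient owes £267 (running OOP £2,007.50).
Claim 3 — £500: deductible already satisfied, so patient's share is 50% × £500 = £250. Patient pays £250; OOP now £2,257.50.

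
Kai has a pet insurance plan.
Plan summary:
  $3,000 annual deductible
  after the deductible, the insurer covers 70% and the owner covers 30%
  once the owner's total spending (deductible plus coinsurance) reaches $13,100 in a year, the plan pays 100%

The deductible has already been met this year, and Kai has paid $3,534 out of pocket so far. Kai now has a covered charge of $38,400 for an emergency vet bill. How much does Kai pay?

With the deductible met, the entire $38,400 is subject to coinsurance.
Coinsurance: $38,400 × 30% = $11,520.
Adding $11,520 to the $3,534 already spent would give $15,054, which exceeds the $13,100 cap; the owner pays just $13,100 − $3,534 = $9,566.

$9,566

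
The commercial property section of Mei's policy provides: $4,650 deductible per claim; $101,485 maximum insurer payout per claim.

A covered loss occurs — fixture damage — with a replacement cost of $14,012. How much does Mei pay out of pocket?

$4,650

After the deductible, $14,012 − $4,650 = $9,362 remains.
That's under the $101,485 cap, so the insurer reimburses the full $9,362.
Business's share is the uncovered remainder: $14,012 − $9,362 = $4,650.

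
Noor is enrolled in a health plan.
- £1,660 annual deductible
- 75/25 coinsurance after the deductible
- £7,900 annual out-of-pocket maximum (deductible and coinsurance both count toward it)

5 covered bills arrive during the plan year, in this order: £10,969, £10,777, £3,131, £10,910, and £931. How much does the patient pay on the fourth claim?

Bill 1, £10,969: deductible takes £1,660, £9,309 remains; patient's 25% is £2,327.25. Patient pays £3,987.25; OOP now £3,987.25.
Bill 2, £10,777: deductible already satisfied, so patient's share is 25% × £10,777 = £2,694.25. Cost to patient: £2,694.25. OOP to date £6,681.50.
Bill 3, £3,131: deductible met; 25% of £3,131 = £782.75. Patient owes £782.75 (running OOP £7,464.25).
Bill 4, £10,910: deductible already satisfied, so patient's share is 25% × £10,910 = £2,727.50. That would push OOP to £10,191.75, over the £7,900 cap, so patient pays £7,900 − £7,464.25 = £435.75.

£435.75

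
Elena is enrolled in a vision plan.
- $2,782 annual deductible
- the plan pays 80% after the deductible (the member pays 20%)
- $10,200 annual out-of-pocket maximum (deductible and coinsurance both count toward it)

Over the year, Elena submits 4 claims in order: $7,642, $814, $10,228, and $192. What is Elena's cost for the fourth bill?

$38.40

Bill 1, $7,642: $2,782 finishes the deductible; $4,860 goes to coinsurance; coinsurance $4,860 × 20% = $972. Member owes $3,754 (running OOP $3,754).
Bill 2, $814: 20% coinsurance on $814 = $162.80. Member pays $162.80; OOP now $3,916.80.
Bill 3, $10,228: deductible met; 20% of $10,228 = $2,045.60. Member owes $2,045.60 (running OOP $5,962.40).
Bill 4, $192: 20% coinsurance on $192 = $38.40. Member owes $38.40 (running OOP $6,000.80).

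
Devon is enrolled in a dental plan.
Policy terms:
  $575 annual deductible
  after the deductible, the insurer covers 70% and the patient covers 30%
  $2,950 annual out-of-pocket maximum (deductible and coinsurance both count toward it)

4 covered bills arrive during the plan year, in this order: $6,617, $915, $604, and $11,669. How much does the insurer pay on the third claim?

$422.80

#1 ($6,617): deductible takes $575, $6,042 remains; 30% of $6,042 = $1,812.60. Patient pays $2,387.60; OOP now $2,387.60. Plan pays $6,617 − $2,387.60 = $4,229.40.
#2 ($915): deductible met; 30% of $915 = $274.50. Patient pays $274.50; OOP now $2,662.10. Insurer: $915 − $274.50 = $640.50.
#3 ($604): 30% coinsurance on $604 = $181.20. Patient owes $181.20 (running OOP $2,843.30). Insurer: $604 − $181.20 = $422.80.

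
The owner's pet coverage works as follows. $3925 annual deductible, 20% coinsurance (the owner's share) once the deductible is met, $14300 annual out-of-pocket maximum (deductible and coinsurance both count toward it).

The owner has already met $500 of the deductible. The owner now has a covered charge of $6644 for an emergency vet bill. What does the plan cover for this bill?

Remaining deductible: $3925 − $500 = $3425.
The remaining $3219 (= $6644 − $3425) moves to coinsurance.
20% of $3219 = $643.80 falls to the owner.
Owner responsibility before any cap: $3425 + $643.80 = $4068.80.
Cumulative spending $500 + $4068.80 = $4568.80 stays under the $14300 maximum.
The insurer covers the remainder: $6644 − $4068.80 = $2575.20.

$2575.20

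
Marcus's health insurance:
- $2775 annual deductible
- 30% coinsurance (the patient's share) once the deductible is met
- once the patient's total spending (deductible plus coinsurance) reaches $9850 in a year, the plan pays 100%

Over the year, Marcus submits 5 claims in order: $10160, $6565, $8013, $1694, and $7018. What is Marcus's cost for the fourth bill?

Bill 1, $10160: deductible takes $2775, $7385 remains; coinsurance $7385 × 30% = $2215.50. Cost to patient: $4990.50. OOP to date $4990.50.
Bill 2, $6565: deductible already satisfied, so patient's share is 30% × $6565 = $1969.50. Cost to patient: $1969.50. OOP to date $6960.
Bill 3, $8013: deductible already satisfied, so patient's share is 30% × $8013 = $2403.90. Patient pays $2403.90; OOP now $9363.90.
Bill 4, $1694: deductible met; 30% of $1694 = $508.20. That would push OOP to $9872.10, over the $9850 cap, so patient pays $9850 − $9363.90 = $486.10.

$486.10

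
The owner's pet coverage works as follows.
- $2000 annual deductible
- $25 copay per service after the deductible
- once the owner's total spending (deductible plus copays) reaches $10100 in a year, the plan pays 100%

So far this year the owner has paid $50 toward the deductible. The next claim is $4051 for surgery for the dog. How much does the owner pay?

$1975

Deductible still to meet: $2000 − $50 = $1950.
After the $1950 deductible portion, $4051 − $1950 = $2101 is subject to the copay.
Copay on this service: $25.
That puts the owner's cost at $1950 + $25 = $1975 before any cap.
Total out-of-pocket so far would be $50 + $1975 = $2025, below the $10100 cap — no reduction.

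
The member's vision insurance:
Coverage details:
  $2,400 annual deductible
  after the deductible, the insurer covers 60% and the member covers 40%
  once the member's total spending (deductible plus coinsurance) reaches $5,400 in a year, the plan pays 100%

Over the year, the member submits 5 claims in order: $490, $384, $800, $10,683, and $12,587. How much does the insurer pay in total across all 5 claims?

$19,544

#1 ($490): fully absorbed by the deductible. Member pays $490; OOP now $490. Insurer: $490 − $490 = $0.
#2 ($384): all of it applies to the deductible. Member owes $384 (running OOP $874). Plan pays $384 − $384 = $0.
#3 ($800): entire amount goes to the deductible. Cost to member: $800. OOP to date $1,674. Insurer: $800 − $800 = $0.
#4 ($10,683): $726 to deductible, leaving $9,957; coinsurance $9,957 × 40% = $3,982.80. Together that's $726 + $3,982.80 = $4,708.80. Adding that to $1,674 gives $6,382.80, past the $5,400 cap; member pays only $5,400 − $1,674 = $3,726. Insurer: $10,683 − $3,726 = $6,957.
#5 ($12,587): deductible already satisfied, so member's share is 40% × $12,587 = $5,034.80. Adding that to $5,400 gives $10,434.80, past the $5,400 cap; member pays only $5,400 − $5,400 = $0. Plan pays $12,587 − $0 = $12,587.
Insurer total: $0 + $0 + $0 + $6,957 + $12,587 = $19,544.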